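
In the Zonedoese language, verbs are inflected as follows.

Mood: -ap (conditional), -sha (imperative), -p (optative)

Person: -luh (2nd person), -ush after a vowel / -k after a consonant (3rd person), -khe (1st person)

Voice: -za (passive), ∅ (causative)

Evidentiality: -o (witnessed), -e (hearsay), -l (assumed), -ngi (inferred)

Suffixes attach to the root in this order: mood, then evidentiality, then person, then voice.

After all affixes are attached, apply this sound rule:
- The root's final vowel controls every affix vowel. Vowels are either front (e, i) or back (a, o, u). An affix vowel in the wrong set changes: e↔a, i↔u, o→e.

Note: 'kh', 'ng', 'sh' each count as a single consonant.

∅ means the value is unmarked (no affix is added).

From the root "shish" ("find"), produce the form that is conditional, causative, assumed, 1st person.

shisheplkhe

Attach mood conditional -ap → shishap.
Attach evidentiality assumed -l → shishapl.
Attach person 1st person -khe → shishaplkhe.
voice = causative: zero marking, form stays shishaplkhe.
Apply vowel harmony: shishaplkhe → shisheplkhe.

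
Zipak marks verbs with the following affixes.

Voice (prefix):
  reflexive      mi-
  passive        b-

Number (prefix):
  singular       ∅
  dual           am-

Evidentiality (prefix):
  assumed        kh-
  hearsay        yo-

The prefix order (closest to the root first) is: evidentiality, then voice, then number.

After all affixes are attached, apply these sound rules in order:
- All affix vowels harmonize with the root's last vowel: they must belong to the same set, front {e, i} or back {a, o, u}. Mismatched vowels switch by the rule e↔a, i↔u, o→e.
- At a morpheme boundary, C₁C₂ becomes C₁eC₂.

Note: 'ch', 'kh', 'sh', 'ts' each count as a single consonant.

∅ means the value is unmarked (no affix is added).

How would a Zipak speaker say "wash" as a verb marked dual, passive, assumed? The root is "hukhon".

Attach evidentiality assumed kh- → khhukhon.
Attach voice passive b- → bkhhukhon.
Attach number dual am- → ambkhhukhon.
Vowel harmony: no change.
Apply epenthesis: ambkhhukhon → amebekhehukhon.

amebekhehukhon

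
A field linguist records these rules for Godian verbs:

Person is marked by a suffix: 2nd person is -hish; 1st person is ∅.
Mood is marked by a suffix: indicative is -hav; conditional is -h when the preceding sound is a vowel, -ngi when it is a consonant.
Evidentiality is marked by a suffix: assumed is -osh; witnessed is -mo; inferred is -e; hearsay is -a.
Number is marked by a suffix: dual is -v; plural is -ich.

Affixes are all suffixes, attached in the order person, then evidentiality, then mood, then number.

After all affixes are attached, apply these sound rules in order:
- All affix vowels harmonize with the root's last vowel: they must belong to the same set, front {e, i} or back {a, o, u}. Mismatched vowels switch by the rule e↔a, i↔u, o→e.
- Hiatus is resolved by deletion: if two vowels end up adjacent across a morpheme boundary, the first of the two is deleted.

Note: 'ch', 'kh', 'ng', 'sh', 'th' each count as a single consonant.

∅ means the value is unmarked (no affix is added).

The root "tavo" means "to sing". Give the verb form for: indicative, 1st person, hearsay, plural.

tavahavuch

person = 1st person: zero marking, form stays tavo.
Attach evidentiality hearsay -a → tavoa.
Attach mood indicative -hav → tavoahav.
Attach number plural -ich → tavoahavich.
Apply vowel harmony: tavoahavich → tavoahavuch.
Apply vowel deletion: tavoahavuch → tavahavuch.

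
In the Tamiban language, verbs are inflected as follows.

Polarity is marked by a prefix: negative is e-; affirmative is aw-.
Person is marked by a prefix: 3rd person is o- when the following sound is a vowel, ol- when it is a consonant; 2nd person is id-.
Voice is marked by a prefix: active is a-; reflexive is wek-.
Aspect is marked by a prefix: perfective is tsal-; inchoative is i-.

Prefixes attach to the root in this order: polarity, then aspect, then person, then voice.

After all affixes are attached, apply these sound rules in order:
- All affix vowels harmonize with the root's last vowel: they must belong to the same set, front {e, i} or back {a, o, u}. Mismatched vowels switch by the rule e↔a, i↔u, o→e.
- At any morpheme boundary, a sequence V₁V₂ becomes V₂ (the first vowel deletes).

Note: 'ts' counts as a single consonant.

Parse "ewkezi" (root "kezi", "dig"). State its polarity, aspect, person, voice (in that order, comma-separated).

affirmative, inchoative, 3rd person, active

Segment: a-o-i-aw-kezi.
polarity: aw- → affirmative.
aspect: i- → inchoative.
person: o/ol- → 3rd person.
voice: a- → active.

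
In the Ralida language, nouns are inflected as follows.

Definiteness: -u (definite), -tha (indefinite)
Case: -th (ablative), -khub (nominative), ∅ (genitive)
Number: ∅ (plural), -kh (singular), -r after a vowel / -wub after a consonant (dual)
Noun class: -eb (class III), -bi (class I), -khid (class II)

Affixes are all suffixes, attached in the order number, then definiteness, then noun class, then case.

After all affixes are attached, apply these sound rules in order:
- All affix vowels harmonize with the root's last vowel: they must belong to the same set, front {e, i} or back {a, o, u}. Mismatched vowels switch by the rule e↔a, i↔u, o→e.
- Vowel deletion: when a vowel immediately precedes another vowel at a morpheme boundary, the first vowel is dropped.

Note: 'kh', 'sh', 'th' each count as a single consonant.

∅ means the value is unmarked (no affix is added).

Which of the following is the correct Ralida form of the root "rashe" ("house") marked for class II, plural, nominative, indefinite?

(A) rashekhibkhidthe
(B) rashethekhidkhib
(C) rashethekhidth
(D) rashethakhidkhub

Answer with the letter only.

B

number = plural: zero marking, form stays rashe.
Attach definiteness indefinite -tha → rashetha.
Attach noun class class II -khid → rashethakhid.
Attach case nominative -khub → rashethakhidkhub.
Apply vowel harmony: rashethakhidkhub → rashethekhidkhib.
Vowel deletion: no change.
So the correct form is rashethekhidkhib, option (B).
(A) rashekhibkhidthe is wrong: it has the affixes in the wrong order.
(C) rashethekhidth is wrong: it uses ablative instead of nominative for case.
(D) rashethakhidkhub is wrong: it fails to apply the sound rule(s).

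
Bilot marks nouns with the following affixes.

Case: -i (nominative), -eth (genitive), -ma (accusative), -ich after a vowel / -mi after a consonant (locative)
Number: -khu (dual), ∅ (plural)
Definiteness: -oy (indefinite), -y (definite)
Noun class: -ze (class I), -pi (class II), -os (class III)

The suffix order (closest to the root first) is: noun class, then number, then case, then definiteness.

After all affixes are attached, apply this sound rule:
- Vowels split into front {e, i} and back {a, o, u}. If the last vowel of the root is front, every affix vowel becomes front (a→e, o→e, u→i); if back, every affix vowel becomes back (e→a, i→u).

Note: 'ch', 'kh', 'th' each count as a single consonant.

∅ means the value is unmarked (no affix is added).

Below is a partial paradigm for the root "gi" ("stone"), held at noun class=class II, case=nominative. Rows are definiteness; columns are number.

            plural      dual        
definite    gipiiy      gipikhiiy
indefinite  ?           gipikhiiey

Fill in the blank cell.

gipiiey

Attach noun class class II -pi → gipi.
number = plural: zero marking, form stays gipi.
Attach case nominative -i → gipii.
Attach definiteness indefinite -oy → gipiioy.
Apply vowel harmony: gipiioy → gipiiey.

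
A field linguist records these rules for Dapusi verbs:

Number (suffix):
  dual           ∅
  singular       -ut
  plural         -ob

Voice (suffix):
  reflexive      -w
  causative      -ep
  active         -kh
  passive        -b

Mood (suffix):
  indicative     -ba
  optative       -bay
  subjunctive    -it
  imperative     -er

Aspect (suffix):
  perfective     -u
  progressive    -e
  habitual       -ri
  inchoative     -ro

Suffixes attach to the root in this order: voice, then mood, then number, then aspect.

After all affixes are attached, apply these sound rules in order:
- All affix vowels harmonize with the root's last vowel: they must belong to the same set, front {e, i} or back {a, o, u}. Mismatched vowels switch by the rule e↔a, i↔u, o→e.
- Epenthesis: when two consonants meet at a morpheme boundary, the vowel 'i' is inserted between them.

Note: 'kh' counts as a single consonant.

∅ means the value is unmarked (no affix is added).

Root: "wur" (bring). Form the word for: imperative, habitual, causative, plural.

wuraparobiru

Attach voice causative -ep → wurep.
Attach mood imperative -er → wureper.
Attach number plural -ob → wureperob.
Attach aspect habitual -ri → wureperobri.
Apply vowel harmony: wureperobri → wuraparobru.
Apply epenthesis: wuraparobru → wuraparobiru.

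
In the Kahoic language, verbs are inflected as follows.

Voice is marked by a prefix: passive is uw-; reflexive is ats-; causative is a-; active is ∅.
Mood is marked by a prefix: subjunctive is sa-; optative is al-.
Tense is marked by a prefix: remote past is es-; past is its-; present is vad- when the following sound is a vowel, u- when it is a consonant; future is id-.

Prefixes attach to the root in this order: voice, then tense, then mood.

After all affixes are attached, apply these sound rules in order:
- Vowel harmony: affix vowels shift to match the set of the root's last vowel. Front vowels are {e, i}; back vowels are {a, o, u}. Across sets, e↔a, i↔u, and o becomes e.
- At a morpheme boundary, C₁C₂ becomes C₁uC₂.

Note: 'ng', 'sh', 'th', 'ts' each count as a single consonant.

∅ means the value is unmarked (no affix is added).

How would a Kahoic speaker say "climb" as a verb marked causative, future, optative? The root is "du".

aludadu

Attach voice causative a- → adu.
Attach tense future id- → idadu.
Attach mood optative al- → alidadu.
Apply vowel harmony: alidadu → aludadu.
Epenthesis: no change.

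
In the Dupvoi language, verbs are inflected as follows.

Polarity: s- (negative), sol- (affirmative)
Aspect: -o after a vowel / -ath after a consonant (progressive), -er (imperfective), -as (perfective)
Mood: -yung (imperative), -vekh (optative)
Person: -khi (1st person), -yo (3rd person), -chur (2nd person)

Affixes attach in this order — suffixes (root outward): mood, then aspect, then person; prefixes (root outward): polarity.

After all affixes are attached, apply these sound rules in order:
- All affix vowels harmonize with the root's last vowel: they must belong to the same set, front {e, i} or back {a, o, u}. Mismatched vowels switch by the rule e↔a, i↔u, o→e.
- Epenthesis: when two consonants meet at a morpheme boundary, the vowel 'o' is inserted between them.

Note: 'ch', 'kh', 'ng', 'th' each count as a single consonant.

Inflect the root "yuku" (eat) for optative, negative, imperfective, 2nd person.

soyukuvakharochur

Attach mood optative -vekh → yukuvekh.
Attach aspect imperfective -er → yukuvekher.
Attach polarity negative s- → syukuvekher.
Attach person 2nd person -chur → syukuvekherchur.
Apply vowel harmony: syukuvekherchur → syukuvakharchur.
Apply epenthesis: syukuvakharchur → soyukuvakharochur.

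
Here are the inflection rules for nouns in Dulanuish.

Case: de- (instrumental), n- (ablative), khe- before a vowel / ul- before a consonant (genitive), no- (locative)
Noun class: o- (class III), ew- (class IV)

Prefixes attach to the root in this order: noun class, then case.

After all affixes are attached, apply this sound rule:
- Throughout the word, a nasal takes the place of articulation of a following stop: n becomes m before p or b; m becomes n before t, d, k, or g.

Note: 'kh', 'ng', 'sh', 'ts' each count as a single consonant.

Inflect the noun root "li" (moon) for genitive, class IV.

Attach noun class class IV ew- → ewli.
Attach case genitive khe- (before vowel 'e') → kheewli.
Nasal assimilation: no change.

kheewli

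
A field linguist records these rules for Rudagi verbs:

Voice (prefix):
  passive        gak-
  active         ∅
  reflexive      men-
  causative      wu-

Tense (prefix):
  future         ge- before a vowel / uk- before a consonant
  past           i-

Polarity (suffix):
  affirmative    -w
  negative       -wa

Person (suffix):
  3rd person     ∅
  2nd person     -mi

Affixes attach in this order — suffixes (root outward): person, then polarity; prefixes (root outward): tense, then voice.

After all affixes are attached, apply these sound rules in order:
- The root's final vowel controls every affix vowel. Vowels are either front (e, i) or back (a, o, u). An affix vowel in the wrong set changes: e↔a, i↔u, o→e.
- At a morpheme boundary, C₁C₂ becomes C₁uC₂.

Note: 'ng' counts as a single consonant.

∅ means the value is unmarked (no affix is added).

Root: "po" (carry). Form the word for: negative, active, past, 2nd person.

Attach person 2nd person -mi → pomi.
Attach tense past i- → ipomi.
Attach polarity negative -wa → ipomiwa.
voice = active: zero marking, form stays ipomiwa.
Apply vowel harmony: ipomiwa → upomuwa.
Epenthesis: no change.

upomuwa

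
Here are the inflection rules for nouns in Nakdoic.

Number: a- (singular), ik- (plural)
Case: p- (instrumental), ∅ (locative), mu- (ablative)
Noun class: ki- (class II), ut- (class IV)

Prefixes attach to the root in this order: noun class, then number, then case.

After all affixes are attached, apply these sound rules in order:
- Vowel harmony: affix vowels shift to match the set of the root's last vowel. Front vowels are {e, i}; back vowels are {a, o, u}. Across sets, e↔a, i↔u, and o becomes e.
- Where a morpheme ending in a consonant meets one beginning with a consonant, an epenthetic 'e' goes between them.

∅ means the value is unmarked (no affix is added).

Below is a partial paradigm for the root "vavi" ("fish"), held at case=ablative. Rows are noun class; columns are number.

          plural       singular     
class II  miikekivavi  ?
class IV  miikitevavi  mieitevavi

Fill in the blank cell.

miekivavi

Attach noun class class II ki- → kivavi.
Attach number singular a- → akivavi.
Attach case ablative mu- → muakivavi.
Apply vowel harmony: muakivavi → miekivavi.
Epenthesis: no change.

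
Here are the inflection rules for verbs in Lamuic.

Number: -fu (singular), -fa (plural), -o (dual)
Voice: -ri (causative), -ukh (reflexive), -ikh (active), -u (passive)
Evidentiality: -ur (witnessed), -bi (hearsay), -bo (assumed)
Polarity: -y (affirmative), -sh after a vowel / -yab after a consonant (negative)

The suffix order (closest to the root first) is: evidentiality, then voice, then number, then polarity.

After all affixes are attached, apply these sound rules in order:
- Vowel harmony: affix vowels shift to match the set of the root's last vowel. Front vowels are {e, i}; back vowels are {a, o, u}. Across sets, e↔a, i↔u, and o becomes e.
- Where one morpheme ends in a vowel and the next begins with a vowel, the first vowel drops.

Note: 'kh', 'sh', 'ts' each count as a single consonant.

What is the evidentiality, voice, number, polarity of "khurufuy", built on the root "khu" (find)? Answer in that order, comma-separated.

Segment: khu-ur-u-fu-y.
evidentiality: -ur → witnessed.
voice: -u → passive.
number: -fu → singular.
polarity: -y → affirmative.

witnessed, passive, singular, affirmative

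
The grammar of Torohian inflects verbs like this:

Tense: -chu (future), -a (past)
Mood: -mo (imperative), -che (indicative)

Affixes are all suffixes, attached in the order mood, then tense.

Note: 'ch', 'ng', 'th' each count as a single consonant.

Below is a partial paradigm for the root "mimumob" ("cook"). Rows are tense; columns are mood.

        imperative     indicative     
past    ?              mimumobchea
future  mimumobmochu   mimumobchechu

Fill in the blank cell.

mimumobmoa

Attach mood imperative -mo → mimumobmo.
Attach tense past -a → mimumobmoa.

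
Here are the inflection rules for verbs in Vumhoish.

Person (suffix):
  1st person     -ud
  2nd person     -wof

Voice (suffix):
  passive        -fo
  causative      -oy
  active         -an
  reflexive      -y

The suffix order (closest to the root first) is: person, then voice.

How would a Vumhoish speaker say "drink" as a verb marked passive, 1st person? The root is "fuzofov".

fuzofovudfo

Attach person 1st person -ud → fuzofovud.
Attach voice passive -fo → fuzofovudfo.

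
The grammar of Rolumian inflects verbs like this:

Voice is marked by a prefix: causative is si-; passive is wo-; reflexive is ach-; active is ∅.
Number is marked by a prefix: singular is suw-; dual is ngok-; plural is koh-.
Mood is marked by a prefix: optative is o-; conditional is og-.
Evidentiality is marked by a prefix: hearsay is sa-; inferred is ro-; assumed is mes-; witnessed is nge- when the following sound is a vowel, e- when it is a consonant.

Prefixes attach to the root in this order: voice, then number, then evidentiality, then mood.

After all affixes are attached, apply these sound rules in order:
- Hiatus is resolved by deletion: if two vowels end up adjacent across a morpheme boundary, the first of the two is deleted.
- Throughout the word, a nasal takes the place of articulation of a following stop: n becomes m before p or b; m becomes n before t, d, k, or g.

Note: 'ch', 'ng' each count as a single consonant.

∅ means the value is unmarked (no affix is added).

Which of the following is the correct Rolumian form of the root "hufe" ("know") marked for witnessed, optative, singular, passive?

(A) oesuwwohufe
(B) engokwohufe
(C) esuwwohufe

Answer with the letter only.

C

Attach voice passive wo- → wohufe.
Attach number singular suw- → suwwohufe.
Attach evidentiality witnessed e- (before consonant 's') → esuwwohufe.
Attach mood optative o- → oesuwwohufe.
Apply vowel deletion: oesuwwohufe → esuwwohufe.
Nasal assimilation: no change.
So the correct form is esuwwohufe, option (C).
(B) engokwohufe is wrong: it uses dual instead of singular for number.
(A) oesuwwohufe is wrong: it fails to apply the sound rule(s).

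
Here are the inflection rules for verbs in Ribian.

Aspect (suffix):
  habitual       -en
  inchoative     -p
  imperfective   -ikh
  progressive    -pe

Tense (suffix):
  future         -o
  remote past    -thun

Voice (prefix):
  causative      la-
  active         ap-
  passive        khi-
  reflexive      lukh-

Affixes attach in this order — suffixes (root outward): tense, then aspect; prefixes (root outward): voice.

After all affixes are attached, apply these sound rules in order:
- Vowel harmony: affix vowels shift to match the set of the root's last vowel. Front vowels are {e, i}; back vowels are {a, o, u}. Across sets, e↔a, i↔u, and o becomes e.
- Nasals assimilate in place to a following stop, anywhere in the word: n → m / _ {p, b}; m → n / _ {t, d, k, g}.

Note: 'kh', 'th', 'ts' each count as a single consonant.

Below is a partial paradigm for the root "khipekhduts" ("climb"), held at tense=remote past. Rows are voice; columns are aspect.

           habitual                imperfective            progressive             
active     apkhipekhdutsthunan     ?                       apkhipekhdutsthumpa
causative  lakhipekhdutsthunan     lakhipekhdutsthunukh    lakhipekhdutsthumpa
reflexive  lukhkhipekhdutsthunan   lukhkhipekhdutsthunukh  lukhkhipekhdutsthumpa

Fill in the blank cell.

Attach voice active ap- → apkhipekhduts.
Attach tense remote past -thun → apkhipekhdutsthun.
Attach aspect imperfective -ikh → apkhipekhdutsthunikh.
Apply vowel harmony: apkhipekhdutsthunikh → apkhipekhdutsthunukh.
Nasal assimilation: no change.

apkhipekhdutsthunukh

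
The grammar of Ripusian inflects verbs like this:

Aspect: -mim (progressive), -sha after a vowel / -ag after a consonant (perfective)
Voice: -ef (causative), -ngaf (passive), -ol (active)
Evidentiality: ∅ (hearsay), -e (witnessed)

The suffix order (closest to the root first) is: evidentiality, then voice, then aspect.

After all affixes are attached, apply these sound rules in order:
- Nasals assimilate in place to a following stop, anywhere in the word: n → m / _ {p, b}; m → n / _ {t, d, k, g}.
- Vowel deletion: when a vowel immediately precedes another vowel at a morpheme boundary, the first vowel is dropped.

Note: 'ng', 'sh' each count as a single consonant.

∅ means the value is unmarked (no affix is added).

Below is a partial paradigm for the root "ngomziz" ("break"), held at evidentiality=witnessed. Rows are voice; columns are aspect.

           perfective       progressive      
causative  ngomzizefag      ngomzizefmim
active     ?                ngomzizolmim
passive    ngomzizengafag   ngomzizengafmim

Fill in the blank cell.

Attach evidentiality witnessed -e → ngomzize.
Attach voice active -ol → ngomzizeol.
Attach aspect perfective -ag (after consonant 'l') → ngomzizeolag.
Nasal assimilation: no change.
Apply vowel deletion: ngomzizeolag → ngomzizolag.

ngomzizolag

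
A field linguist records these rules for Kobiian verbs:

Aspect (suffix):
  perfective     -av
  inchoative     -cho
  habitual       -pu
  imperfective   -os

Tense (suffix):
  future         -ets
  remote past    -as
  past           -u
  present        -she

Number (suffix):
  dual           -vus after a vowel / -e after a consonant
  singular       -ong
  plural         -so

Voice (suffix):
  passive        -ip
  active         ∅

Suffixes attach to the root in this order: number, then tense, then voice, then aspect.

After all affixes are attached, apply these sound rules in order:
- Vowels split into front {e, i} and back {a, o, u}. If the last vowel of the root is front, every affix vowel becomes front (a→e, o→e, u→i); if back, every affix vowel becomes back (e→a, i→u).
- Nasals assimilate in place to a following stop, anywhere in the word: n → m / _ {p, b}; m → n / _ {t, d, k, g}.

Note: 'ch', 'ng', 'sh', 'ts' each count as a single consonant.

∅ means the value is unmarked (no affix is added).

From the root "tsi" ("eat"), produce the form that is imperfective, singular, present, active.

tsiengshees

Attach number singular -ong → tsiong.
Attach tense present -she → tsiongshe.
voice = active: zero marking, form stays tsiongshe.
Attach aspect imperfective -os → tsiongsheos.
Apply vowel harmony: tsiongsheos → tsiengshees.
Nasal assimilation: no change.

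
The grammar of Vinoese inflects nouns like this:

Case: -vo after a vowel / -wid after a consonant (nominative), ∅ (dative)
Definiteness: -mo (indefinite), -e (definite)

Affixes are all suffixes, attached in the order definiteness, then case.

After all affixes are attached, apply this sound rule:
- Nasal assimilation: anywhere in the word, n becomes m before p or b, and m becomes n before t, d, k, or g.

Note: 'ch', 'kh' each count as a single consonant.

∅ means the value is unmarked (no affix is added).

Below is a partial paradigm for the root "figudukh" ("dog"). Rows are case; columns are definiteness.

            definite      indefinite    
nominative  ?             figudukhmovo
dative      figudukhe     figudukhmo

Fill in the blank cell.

figudukhevo

Attach definiteness definite -e → figudukhe.
Attach case nominative -vo (after vowel 'e') → figudukhevo.
Nasal assimilation: no change.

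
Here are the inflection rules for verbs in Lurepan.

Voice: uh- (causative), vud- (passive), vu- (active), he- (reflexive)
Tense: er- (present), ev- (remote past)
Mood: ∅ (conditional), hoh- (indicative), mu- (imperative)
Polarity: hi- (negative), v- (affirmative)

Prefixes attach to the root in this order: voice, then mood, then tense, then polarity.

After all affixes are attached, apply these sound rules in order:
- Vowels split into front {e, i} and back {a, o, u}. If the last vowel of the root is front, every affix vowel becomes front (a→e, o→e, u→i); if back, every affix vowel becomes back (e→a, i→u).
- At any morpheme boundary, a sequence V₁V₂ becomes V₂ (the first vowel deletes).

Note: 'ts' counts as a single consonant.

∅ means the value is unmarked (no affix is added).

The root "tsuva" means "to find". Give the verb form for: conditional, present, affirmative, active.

varvutsuva

Attach voice active vu- → vutsuva.
mood = conditional: zero marking, form stays vutsuva.
Attach tense present er- → ervutsuva.
Attach polarity affirmative v- → vervutsuva.
Apply vowel harmony: vervutsuva → varvutsuva.
Vowel deletion: no change.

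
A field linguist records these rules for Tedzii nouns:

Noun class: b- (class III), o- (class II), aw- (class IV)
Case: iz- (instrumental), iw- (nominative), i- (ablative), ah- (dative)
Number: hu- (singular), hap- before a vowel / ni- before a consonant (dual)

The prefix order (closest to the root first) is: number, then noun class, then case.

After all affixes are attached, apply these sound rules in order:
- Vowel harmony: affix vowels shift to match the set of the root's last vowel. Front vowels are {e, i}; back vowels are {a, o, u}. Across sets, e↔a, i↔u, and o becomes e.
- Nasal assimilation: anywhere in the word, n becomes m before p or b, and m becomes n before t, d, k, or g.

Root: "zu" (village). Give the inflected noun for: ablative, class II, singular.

Attach number singular hu- → huzu.
Attach noun class class II o- → ohuzu.
Attach case ablative i- → iohuzu.
Apply vowel harmony: iohuzu → uohuzu.
Nasal assimilation: no change.

uohuzu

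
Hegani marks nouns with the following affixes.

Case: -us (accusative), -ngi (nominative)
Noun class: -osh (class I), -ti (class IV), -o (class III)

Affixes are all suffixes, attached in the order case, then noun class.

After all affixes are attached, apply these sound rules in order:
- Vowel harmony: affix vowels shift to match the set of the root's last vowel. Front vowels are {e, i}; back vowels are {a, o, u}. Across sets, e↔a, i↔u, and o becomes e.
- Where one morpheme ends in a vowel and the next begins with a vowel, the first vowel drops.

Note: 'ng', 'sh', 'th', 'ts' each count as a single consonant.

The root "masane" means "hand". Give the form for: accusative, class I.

Attach case accusative -us → masaneus.
Attach noun class class I -osh → masaneusosh.
Apply vowel harmony: masaneusosh → masaneisesh.
Apply vowel deletion: masaneisesh → masanisesh.

masanisesh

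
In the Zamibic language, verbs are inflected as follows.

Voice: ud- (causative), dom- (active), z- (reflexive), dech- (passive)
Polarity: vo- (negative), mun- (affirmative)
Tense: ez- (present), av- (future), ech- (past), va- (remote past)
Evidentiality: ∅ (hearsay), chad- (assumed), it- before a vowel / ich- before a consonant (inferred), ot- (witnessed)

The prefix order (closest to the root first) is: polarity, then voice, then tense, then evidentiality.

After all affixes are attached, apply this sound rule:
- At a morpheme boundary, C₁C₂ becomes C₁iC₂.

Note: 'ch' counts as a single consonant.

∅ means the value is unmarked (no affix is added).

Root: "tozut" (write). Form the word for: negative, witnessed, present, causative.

Attach polarity negative vo- → votozut.
Attach voice causative ud- → udvotozut.
Attach tense present ez- → ezudvotozut.
Attach evidentiality witnessed ot- → otezudvotozut.
Apply epenthesis: otezudvotozut → otezudivotozut.

otezudivotozut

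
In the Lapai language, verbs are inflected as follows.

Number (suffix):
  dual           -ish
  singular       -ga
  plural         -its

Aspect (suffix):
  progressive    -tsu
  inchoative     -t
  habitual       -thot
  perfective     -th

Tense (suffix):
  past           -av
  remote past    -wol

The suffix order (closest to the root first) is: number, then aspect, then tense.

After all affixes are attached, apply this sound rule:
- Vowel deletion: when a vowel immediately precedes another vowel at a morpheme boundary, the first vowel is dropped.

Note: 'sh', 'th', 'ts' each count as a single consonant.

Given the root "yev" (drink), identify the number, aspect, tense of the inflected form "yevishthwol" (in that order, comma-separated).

dual, perfective, remote past

Segment: yev-ish-th-wol.
number: -ish → dual.
aspect: -th → perfective.
tense: -wol → remote past.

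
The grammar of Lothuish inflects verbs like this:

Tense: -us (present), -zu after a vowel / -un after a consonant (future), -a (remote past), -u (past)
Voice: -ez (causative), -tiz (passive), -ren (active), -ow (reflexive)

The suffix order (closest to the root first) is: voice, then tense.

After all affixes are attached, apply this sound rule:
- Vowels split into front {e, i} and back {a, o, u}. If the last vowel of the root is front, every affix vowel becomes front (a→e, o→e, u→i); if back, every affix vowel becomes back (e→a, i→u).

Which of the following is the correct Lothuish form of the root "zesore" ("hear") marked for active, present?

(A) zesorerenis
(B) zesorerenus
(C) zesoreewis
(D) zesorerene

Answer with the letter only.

Attach voice active -ren → zesoreren.
Attach tense present -us → zesorerenus.
Apply vowel harmony: zesorerenus → zesorerenis.
So the correct form is zesorerenis, option (A).
(B) zesorerenus is wrong: it fails to apply the sound rule(s).
(C) zesoreewis is wrong: it uses reflexive instead of active for voice.
(D) zesorerene is wrong: it uses remote past instead of present for tense.

A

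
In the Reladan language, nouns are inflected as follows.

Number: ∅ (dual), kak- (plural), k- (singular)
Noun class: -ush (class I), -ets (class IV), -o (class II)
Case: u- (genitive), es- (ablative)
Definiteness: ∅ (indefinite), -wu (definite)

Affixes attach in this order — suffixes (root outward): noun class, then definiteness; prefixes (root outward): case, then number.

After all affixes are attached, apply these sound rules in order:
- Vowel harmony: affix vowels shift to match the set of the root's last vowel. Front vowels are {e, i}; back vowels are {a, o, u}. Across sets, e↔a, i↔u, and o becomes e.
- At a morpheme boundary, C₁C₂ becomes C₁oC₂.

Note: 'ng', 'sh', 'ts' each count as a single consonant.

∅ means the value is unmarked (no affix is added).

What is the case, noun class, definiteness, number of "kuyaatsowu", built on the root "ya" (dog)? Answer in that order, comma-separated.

Segment: k-u-ya-ets-wu.
case: u- → genitive.
noun class: -ets → class IV.
definiteness: -wu → definite.
number: k- → singular.

genitive, class IV, definite, singular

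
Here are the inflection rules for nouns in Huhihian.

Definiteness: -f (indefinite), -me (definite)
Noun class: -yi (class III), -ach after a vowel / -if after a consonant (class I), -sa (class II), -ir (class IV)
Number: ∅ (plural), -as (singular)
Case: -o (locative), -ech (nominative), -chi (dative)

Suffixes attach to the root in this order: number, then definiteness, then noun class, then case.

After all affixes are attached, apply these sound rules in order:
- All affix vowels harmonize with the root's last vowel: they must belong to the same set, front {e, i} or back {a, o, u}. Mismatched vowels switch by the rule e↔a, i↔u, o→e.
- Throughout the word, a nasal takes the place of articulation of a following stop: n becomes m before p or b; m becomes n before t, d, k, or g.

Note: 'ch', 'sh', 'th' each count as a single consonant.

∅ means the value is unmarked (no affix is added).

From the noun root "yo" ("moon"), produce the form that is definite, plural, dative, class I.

number = plural: zero marking, form stays yo.
Attach definiteness definite -me → yome.
Attach noun class class I -ach (after vowel 'e') → yomeach.
Attach case dative -chi → yomeachchi.
Apply vowel harmony: yomeachchi → yomaachchu.
Nasal assimilation: no change.

yomaachchu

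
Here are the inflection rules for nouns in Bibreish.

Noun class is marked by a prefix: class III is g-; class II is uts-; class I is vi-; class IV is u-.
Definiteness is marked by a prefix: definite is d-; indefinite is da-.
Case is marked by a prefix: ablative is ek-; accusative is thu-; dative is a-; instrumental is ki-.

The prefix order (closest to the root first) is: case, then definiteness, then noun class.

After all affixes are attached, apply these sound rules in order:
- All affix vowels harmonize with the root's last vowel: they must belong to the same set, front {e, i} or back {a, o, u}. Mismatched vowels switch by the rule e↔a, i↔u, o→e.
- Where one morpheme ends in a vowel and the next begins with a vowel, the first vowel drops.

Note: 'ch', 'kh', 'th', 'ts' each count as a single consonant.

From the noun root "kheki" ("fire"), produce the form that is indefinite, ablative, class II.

itsdekkheki

Attach case ablative ek- → ekkheki.
Attach definiteness indefinite da- → daekkheki.
Attach noun class class II uts- → utsdaekkheki.
Apply vowel harmony: utsdaekkheki → itsdeekkheki.
Apply vowel deletion: itsdeekkheki → itsdekkheki.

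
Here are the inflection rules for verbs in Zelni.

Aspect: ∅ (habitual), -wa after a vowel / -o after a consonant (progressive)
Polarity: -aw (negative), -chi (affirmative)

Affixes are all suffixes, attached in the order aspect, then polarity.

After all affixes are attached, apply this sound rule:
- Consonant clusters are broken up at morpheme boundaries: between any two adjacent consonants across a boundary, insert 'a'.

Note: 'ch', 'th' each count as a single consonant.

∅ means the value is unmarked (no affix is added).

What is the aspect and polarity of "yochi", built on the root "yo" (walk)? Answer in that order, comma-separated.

Segment: yo-chi.
aspect: ∅ → habitual.
polarity: -chi → affirmative.

habitual, affirmative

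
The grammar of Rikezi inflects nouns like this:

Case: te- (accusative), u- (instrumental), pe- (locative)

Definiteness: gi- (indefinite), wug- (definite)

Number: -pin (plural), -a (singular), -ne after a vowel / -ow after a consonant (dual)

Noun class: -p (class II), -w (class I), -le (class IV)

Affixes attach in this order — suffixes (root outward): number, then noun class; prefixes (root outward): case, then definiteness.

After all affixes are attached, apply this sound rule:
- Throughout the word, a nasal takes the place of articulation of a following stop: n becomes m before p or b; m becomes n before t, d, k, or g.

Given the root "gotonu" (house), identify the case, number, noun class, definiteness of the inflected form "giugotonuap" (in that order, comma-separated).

Segment: gi-u-gotonu-a-p.
case: u- → instrumental.
number: -a → singular.
noun class: -p → class II.
definiteness: gi- → indefinite.

instrumental, singular, class II, indefinite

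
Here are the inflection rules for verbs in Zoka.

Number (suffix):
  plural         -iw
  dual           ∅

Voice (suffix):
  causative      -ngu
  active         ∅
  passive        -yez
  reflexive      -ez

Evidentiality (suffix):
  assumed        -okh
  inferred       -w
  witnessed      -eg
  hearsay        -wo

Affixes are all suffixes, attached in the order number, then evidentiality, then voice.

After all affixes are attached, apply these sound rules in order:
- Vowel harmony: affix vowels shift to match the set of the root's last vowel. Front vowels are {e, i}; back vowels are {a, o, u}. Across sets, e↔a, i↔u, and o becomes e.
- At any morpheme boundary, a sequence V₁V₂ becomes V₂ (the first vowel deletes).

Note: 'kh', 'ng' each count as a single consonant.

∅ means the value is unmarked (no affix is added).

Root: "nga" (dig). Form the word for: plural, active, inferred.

Attach number plural -iw → ngaiw.
Attach evidentiality inferred -w → ngaiww.
voice = active: zero marking, form stays ngaiww.
Apply vowel harmony: ngaiww → ngauww.
Apply vowel deletion: ngauww → nguww.

nguww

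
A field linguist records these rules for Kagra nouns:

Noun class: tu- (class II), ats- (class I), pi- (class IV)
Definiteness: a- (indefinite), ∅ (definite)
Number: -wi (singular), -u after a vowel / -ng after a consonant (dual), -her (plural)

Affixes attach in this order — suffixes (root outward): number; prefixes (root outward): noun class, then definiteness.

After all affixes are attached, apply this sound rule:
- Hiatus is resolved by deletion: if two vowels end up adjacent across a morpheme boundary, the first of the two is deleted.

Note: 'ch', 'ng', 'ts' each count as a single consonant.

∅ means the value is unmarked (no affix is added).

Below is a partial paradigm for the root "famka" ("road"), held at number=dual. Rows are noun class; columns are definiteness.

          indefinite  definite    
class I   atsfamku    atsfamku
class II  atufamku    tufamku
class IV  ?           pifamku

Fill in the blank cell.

Attach noun class class IV pi- → pifamka.
Attach number dual -u (after vowel 'a') → pifamkau.
Attach definiteness indefinite a- → apifamkau.
Apply vowel deletion: apifamkau → apifamku.

apifamku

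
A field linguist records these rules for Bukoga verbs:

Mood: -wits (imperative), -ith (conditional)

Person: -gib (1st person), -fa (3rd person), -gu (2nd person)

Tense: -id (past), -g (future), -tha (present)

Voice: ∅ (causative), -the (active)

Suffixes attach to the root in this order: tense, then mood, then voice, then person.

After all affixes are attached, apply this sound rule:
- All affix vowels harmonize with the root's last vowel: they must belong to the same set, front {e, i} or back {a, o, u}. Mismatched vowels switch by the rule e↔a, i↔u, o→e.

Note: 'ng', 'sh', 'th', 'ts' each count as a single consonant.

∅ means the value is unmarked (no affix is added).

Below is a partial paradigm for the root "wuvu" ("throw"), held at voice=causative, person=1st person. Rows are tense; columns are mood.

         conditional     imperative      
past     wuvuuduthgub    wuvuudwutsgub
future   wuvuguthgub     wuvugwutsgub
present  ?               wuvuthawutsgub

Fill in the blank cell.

Attach tense present -tha → wuvutha.
Attach mood conditional -ith → wuvuthaith.
voice = causative: zero marking, form stays wuvuthaith.
Attach person 1st person -gib → wuvuthaithgib.
Apply vowel harmony: wuvuthaithgib → wuvuthauthgub.

wuvuthauthgub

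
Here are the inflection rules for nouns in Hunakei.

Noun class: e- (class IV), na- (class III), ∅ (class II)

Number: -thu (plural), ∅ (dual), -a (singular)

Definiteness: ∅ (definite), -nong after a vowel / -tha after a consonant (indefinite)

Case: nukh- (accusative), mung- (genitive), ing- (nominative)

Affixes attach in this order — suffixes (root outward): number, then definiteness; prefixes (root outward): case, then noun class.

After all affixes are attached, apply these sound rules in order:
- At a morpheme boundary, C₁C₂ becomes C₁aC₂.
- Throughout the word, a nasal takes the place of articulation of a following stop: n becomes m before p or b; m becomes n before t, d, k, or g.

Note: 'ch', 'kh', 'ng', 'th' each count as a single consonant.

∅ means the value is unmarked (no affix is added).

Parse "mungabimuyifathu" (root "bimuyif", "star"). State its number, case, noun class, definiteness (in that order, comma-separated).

Segment: mung-bimuyif-thu.
number: -thu → plural.
case: mung- → genitive.
noun class: ∅ → class II.
definiteness: ∅ → definite.

plural, genitive, class II, definite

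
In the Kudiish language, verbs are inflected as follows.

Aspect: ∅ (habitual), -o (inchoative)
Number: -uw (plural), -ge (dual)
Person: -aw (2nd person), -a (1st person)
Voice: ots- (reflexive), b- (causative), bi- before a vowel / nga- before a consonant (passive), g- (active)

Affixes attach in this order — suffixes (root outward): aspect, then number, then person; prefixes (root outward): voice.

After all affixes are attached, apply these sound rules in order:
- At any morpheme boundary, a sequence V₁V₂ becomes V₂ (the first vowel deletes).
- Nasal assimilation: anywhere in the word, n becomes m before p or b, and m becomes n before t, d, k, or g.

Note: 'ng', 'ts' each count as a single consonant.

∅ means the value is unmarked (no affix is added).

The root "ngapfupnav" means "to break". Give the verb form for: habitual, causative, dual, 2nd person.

aspect = habitual: zero marking, form stays ngapfupnav.
Attach number dual -ge → ngapfupnavge.
Attach person 2nd person -aw → ngapfupnavgeaw.
Attach voice causative b- → bngapfupnavgeaw.
Apply vowel deletion: bngapfupnavgeaw → bngapfupnavgaw.
Nasal assimilation: no change.

bngapfupnavgaw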